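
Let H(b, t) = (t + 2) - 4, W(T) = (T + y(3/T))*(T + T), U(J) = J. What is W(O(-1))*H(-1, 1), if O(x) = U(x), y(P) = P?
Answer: -8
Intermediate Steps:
O(x) = x
W(T) = 2*T*(T + 3/T) (W(T) = (T + 3/T)*(T + T) = (T + 3/T)*(2*T) = 2*T*(T + 3/T))
H(b, t) = -2 + t (H(b, t) = (2 + t) - 4 = -2 + t)
W(O(-1))*H(-1, 1) = (6 + 2*(-1)²)*(-2 + 1) = (6 + 2*1)*(-1) = (6 + 2)*(-1) = 8*(-1) = -8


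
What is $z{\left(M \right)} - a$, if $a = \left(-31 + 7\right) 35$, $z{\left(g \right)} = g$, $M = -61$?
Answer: $779$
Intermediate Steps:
$a = -840$ ($a = \left(-24\right) 35 = -840$)
$z{\left(M \right)} - a = -61 - -840 = -61 + 840 = 779$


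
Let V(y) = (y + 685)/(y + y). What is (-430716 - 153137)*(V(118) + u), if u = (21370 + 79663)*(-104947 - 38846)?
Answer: 2001780767573663093/236 ≈ 8.4821e+15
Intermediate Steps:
u = -14527838169 (u = 101033*(-143793) = -14527838169)
V(y) = (685 + y)/(2*y) (V(y) = (685 + y)/((2*y)) = (685 + y)*(1/(2*y)) = (685 + y)/(2*y))
(-430716 - 153137)*(V(118) + u) = (-430716 - 153137)*((½)*(685 + 118)/118 - 14527838169) = -583853*((½)*(1/118)*803 - 14527838169) = -583853*(803/236 - 14527838169) = -583853*(-3428569807081/236) = 2001780767573663093/236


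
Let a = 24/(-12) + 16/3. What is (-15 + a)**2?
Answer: 1225/9 ≈ 136.11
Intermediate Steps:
a = 10/3 (a = 24*(-1/12) + 16*(1/3) = -2 + 16/3 = 10/3 ≈ 3.3333)
(-15 + a)**2 = (-15 + 10/3)**2 = (-35/3)**2 = 1225/9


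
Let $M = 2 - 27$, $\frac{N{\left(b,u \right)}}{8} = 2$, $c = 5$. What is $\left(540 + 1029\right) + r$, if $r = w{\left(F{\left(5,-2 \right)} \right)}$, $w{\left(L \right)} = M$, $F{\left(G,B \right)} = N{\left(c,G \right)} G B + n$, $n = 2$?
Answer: $1544$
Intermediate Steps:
$N{\left(b,u \right)} = 16$ ($N{\left(b,u \right)} = 8 \cdot 2 = 16$)
$F{\left(G,B \right)} = 2 + 16 B G$ ($F{\left(G,B \right)} = 16 G B + 2 = 16 B G + 2 = 2 + 16 B G$)
$M = -25$ ($M = 2 - 27 = -25$)
$w{\left(L \right)} = -25$
$r = -25$
$\left(540 + 1029\right) + r = \left(540 + 1029\right) - 25 = 1569 - 25 = 1544$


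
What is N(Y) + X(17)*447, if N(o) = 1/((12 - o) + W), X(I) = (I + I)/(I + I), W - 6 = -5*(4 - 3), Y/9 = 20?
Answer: 74648/167 ≈ 446.99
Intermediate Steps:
Y = 180 (Y = 9*20 = 180)
W = 1 (W = 6 - 5*(4 - 3) = 6 - 5*1 = 6 - 5 = 1)
X(I) = 1 (X(I) = (2*I)/((2*I)) = (2*I)*(1/(2*I)) = 1)
N(o) = 1/(13 - o) (N(o) = 1/((12 - o) + 1) = 1/(13 - o))
N(Y) + X(17)*447 = 1/(13 - 1*180) + 1*447 = 1/(13 - 180) + 447 = 1/(-167) + 447 = -1/167 + 447 = 74648/167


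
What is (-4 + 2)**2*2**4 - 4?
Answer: 60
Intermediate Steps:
(-4 + 2)**2*2**4 - 4 = (-2)**2*16 - 4 = 4*16 - 4 = 64 - 4 = 60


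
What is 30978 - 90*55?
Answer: 26028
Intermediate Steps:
30978 - 90*55 = 30978 - 4950 = 26028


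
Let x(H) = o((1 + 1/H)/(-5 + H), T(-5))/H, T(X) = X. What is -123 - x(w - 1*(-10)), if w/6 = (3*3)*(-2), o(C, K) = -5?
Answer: -12059/98 ≈ -123.05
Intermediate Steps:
w = -108 (w = 6*((3*3)*(-2)) = 6*(9*(-2)) = 6*(-18) = -108)
x(H) = -5/H
-123 - x(w - 1*(-10)) = -123 - (-5)/(-108 - 1*(-10)) = -123 - (-5)/(-108 + 10) = -123 - (-5)/(-98) = -123 - (-5)*(-1)/98 = -123 - 1*5/98 = -123 - 5/98 = -12059/98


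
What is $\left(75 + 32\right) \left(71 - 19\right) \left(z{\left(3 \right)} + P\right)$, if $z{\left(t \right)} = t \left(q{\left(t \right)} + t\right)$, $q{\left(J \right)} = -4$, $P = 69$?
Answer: $367224$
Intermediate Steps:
$z{\left(t \right)} = t \left(-4 + t\right)$
$\left(75 + 32\right) \left(71 - 19\right) \left(z{\left(3 \right)} + P\right) = \left(75 + 32\right) \left(71 - 19\right) \left(3 \left(-4 + 3\right) + 69\right) = 107 \cdot 52 \left(3 \left(-1\right) + 69\right) = 107 \cdot 52 \left(-3 + 69\right) = 107 \cdot 52 \cdot 66 = 107 \cdot 3432 = 367224$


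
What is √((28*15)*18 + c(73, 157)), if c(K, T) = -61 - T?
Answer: √7342 ≈ 85.685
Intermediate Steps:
√((28*15)*18 + c(73, 157)) = √((28*15)*18 + (-61 - 1*157)) = √(420*18 + (-61 - 157)) = √(7560 - 218) = √7342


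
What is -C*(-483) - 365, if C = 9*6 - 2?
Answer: 24751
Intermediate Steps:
C = 52 (C = 54 - 2 = 52)
-C*(-483) - 365 = -1*52*(-483) - 365 = -52*(-483) - 365 = 25116 - 365 = 24751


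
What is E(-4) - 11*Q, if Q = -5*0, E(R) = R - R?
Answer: 0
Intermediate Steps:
E(R) = 0
Q = 0
E(-4) - 11*Q = 0 - 11*0 = 0 + 0 = 0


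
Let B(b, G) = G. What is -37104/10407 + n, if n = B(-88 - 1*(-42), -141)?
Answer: -501497/3469 ≈ -144.57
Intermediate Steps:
n = -141
-37104/10407 + n = -37104/10407 - 141 = -37104*1/10407 - 141 = -12368/3469 - 141 = -501497/3469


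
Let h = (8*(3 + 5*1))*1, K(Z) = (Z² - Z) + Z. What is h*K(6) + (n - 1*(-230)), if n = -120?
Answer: 2414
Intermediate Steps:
K(Z) = Z²
h = 64 (h = (8*(3 + 5))*1 = (8*8)*1 = 64*1 = 64)
h*K(6) + (n - 1*(-230)) = 64*6² + (-120 - 1*(-230)) = 64*36 + (-120 + 230) = 2304 + 110 = 2414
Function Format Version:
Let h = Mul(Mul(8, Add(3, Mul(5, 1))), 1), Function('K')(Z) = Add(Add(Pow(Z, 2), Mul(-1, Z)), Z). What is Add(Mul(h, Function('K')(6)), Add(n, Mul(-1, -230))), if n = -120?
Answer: 2414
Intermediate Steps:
Function('K')(Z) = Pow(Z, 2)
h = 64 (h = Mul(Mul(8, Add(3, 5)), 1) = Mul(Mul(8, 8), 1) = Mul(64, 1) = 64)
Add(Mul(h, Function('K')(6)), Add(n, Mul(-1, -230))) = Add(Mul(64, Pow(6, 2)), Add(-120, Mul(-1, -230))) = Add(Mul(64, 36), Add(-120, 230)) = Add(2304, 110) = 2414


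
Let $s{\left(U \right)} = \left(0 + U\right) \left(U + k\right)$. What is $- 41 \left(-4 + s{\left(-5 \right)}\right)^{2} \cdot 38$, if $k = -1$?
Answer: $-1053208$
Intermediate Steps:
$s{\left(U \right)} = U \left(-1 + U\right)$ ($s{\left(U \right)} = \left(0 + U\right) \left(U - 1\right) = U \left(-1 + U\right)$)
$- 41 \left(-4 + s{\left(-5 \right)}\right)^{2} \cdot 38 = - 41 \left(-4 - 5 \left(-1 - 5\right)\right)^{2} \cdot 38 = - 41 \left(-4 - -30\right)^{2} \cdot 38 = - 41 \left(-4 + 30\right)^{2} \cdot 38 = - 41 \cdot 26^{2} \cdot 38 = \left(-41\right) 676 \cdot 38 = \left(-27716\right) 38 = -1053208$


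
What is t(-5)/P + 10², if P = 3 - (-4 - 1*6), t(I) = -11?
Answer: 1289/13 ≈ 99.154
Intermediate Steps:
P = 13 (P = 3 - (-4 - 6) = 3 - 1*(-10) = 3 + 10 = 13)
t(-5)/P + 10² = -11/13 + 10² = (1/13)*(-11) + 100 = -11/13 + 100 = 1289/13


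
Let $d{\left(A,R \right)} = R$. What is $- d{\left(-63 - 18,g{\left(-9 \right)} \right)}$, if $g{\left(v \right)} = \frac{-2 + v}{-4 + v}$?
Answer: $- \frac{11}{13} \approx -0.84615$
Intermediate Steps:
$g{\left(v \right)} = \frac{-2 + v}{-4 + v}$
$- d{\left(-63 - 18,g{\left(-9 \right)} \right)} = - \frac{-2 - 9}{-4 - 9} = - \frac{-11}{-13} = - \frac{\left(-1\right) \left(-11\right)}{13} = \left(-1\right) \frac{11}{13} = - \frac{11}{13}$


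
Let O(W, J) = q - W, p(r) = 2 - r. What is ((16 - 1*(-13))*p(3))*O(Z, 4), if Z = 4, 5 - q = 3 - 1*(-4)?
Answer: 174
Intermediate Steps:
q = -2 (q = 5 - (3 - 1*(-4)) = 5 - (3 + 4) = 5 - 1*7 = 5 - 7 = -2)
O(W, J) = -2 - W
((16 - 1*(-13))*p(3))*O(Z, 4) = ((16 - 1*(-13))*(2 - 1*3))*(-2 - 1*4) = ((16 + 13)*(2 - 3))*(-2 - 4) = (29*(-1))*(-6) = -29*(-6) = 174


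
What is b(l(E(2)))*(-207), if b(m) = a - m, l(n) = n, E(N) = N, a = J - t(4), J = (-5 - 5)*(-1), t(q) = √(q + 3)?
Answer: -1656 + 207*√7 ≈ -1108.3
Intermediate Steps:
t(q) = √(3 + q)
J = 10 (J = -10*(-1) = 10)
a = 10 - √7 (a = 10 - √(3 + 4) = 10 - √7 ≈ 7.3542)
b(m) = 10 - m - √7 (b(m) = (10 - √7) - m = 10 - m - √7)
b(l(E(2)))*(-207) = (10 - 1*2 - √7)*(-207) = (10 - 2 - √7)*(-207) = (8 - √7)*(-207) = -1656 + 207*√7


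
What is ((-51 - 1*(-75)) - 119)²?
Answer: 9025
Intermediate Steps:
((-51 - 1*(-75)) - 119)² = ((-51 + 75) - 119)² = (24 - 119)² = (-95)² = 9025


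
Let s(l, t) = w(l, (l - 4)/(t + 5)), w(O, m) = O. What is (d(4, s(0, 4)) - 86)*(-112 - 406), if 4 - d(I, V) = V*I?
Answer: 42476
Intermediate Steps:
s(l, t) = l
d(I, V) = 4 - I*V (d(I, V) = 4 - V*I = 4 - I*V)
(d(4, s(0, 4)) - 86)*(-112 - 406) = ((4 - 1*4*0) - 86)*(-112 - 406) = ((4 + 0) - 86)*(-518) = (4 - 86)*(-518) = -82*(-518) = 42476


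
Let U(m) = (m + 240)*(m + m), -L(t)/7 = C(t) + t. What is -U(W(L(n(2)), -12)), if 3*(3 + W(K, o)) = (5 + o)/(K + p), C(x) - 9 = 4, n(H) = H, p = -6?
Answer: 156593152/110889 ≈ 1412.2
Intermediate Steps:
C(x) = 13 (C(x) = 9 + 4 = 13)
L(t) = -91 - 7*t (L(t) = -7*(13 + t) = -91 - 7*t)
W(K, o) = -3 + (5 + o)/(3*(-6 + K)) (W(K, o) = -3 + ((5 + o)/(K - 6))/3 = -3 + ((5 + o)/(-6 + K))/3 = -3 + (5 + o)/(3*(-6 + K)))
U(m) = 2*m*(240 + m) (U(m) = (240 + m)*(2*m) = 2*m*(240 + m))
-U(W(L(n(2)), -12)) = -2*(59 - 12 - 9*(-91 - 7*2))/(3*(-6 + (-91 - 7*2)))*(240 + (59 - 12 - 9*(-91 - 7*2))/(3*(-6 + (-91 - 7*2)))) = -2*(59 - 12 - 9*(-91 - 14))/(3*(-6 + (-91 - 14)))*(240 + (59 - 12 - 9*(-91 - 14))/(3*(-6 + (-91 - 14)))) = -2*(59 - 12 - 9*(-105))/(3*(-6 - 105))*(240 + (59 - 12 - 9*(-105))/(3*(-6 - 105))) = -2*(⅓)*(59 - 12 + 945)/(-111)*(240 + (⅓)*(59 - 12 + 945)/(-111)) = -2*(⅓)*(-1/111)*992*(240 + (⅓)*(-1/111)*992) = -2*(-992)*(240 - 992/333)/333 = -2*(-992)*78928/(333*333) = -1*(-156593152/110889) = 156593152/110889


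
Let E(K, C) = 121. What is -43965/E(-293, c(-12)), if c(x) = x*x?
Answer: -43965/121 ≈ -363.35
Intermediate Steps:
c(x) = x**2
-43965/E(-293, c(-12)) = -43965/121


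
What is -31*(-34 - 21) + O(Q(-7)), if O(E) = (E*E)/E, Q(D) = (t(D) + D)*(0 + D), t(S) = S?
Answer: 1803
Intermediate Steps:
Q(D) = 2*D**2 (Q(D) = (D + D)*(0 + D) = (2*D)*D = 2*D**2)
O(E) = E (O(E) = E**2/E = E)
-31*(-34 - 21) + O(Q(-7)) = -31*(-34 - 21) + 2*(-7)**2 = -31*(-55) + 2*49 = 1705 + 98 = 1803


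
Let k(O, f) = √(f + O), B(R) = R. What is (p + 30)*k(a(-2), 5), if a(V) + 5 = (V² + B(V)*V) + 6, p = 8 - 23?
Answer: 15*√14 ≈ 56.125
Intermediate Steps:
p = -15
a(V) = 1 + 2*V² (a(V) = -5 + ((V² + V*V) + 6) = -5 + ((V² + V²) + 6) = -5 + (2*V² + 6) = -5 + (6 + 2*V²) = 1 + 2*V²)
k(O, f) = √(O + f)
(p + 30)*k(a(-2), 5) = (-15 + 30)*√((1 + 2*(-2)²) + 5) = 15*√((1 + 2*4) + 5) = 15*√((1 + 8) + 5) = 15*√(9 + 5) = 15*√14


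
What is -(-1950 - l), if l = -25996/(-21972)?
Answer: 10717849/5493 ≈ 1951.2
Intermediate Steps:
l = 6499/5493 (l = -25996*(-1/21972) = 6499/5493 ≈ 1.1831)
-(-1950 - l) = -(-1950 - 1*6499/5493) = -(-1950 - 6499/5493) = -1*(-10717849/5493) = 10717849/5493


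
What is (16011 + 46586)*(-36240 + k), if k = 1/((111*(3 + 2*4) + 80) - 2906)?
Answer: -3640967086997/1605 ≈ -2.2685e+9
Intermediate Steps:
k = -1/1605 (k = 1/((111*(3 + 8) + 80) - 2906) = 1/((111*11 + 80) - 2906) = 1/((1221 + 80) - 2906) = 1/(1301 - 2906) = 1/(-1605) = -1/1605 ≈ -0.00062305)
(16011 + 46586)*(-36240 + k) = (16011 + 46586)*(-36240 - 1/1605) = 62597*(-58165201/1605) = -3640967086997/1605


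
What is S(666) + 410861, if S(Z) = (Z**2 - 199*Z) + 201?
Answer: 722084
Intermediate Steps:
S(Z) = 201 + Z**2 - 199*Z
S(666) + 410861 = (201 + 666**2 - 199*666) + 410861 = (201 + 443556 - 132534) + 410861 = 311223 + 410861 = 722084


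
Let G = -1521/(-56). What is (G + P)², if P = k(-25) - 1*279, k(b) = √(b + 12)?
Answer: 198853841/3136 - 14103*I*√13/28 ≈ 63410.0 - 1816.0*I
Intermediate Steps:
k(b) = √(12 + b)
P = -279 + I*√13 (P = √(12 - 25) - 1*279 = √(-13) - 279 = I*√13 - 279 = -279 + I*√13 ≈ -279.0 + 3.6056*I)
G = 1521/56 (G = -1521*(-1/56) = 1521/56 ≈ 27.161)
(G + P)² = (1521/56 + (-279 + I*√13))² = (-14103/56 + I*√13)²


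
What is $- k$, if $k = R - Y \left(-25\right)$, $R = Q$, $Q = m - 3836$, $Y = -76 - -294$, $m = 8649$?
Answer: $-10263$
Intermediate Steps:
$Y = 218$ ($Y = -76 + 294 = 218$)
$Q = 4813$ ($Q = 8649 - 3836 = 4813$)
$R = 4813$
$k = 10263$ ($k = 4813 - 218 \left(-25\right) = 4813 - -5450 = 4813 + 5450 = 10263$)
$- k = \left(-1\right) 10263 = -10263$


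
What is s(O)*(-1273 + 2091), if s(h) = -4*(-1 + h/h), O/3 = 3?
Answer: 0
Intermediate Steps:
O = 9 (O = 3*3 = 9)
s(h) = 0 (s(h) = -4*(-1 + 1) = -4*0 = 0)
s(O)*(-1273 + 2091) = 0*(-1273 + 2091) = 0*818 = 0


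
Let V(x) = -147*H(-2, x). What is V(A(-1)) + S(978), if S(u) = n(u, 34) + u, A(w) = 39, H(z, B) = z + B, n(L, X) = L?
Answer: -3483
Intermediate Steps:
H(z, B) = B + z
V(x) = 294 - 147*x (V(x) = -147*(x - 2) = -147*(-2 + x) = 294 - 147*x)
S(u) = 2*u (S(u) = u + u = 2*u)
V(A(-1)) + S(978) = (294 - 147*39) + 2*978 = (294 - 5733) + 1956 = -5439 + 1956 = -3483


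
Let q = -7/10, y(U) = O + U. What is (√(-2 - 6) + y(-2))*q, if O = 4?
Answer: -7/5 - 7*I*√2/5 ≈ -1.4 - 1.9799*I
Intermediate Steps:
y(U) = 4 + U
q = -7/10 (q = -7*⅒ = -7/10 ≈ -0.70000)
(√(-2 - 6) + y(-2))*q = (√(-2 - 6) + (4 - 2))*(-7/10) = (√(-8) + 2)*(-7/10) = (2*I*√2 + 2)*(-7/10) = (2 + 2*I*√2)*(-7/10) = -7/5 - 7*I*√2/5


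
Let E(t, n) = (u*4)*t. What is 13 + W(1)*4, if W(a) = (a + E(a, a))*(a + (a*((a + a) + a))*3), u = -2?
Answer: -267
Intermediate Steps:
E(t, n) = -8*t (E(t, n) = (-2*4)*t = -8*t)
W(a) = -7*a*(a + 9*a²) (W(a) = (a - 8*a)*(a + (a*((a + a) + a))*3) = (-7*a)*(a + (a*(2*a + a))*3) = (-7*a)*(a + (a*(3*a))*3) = (-7*a)*(a + (3*a²)*3) = (-7*a)*(a + 9*a²) = -7*a*(a + 9*a²))
13 + W(1)*4 = 13 + (1²*(-7 - 63*1))*4 = 13 + (1*(-7 - 63))*4 = 13 + (1*(-70))*4 = 13 - 70*4 = 13 - 280 = -267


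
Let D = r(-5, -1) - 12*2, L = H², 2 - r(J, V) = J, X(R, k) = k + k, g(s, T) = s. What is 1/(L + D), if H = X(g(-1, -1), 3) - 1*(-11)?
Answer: 1/272 ≈ 0.0036765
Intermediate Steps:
X(R, k) = 2*k
r(J, V) = 2 - J
H = 17 (H = 2*3 - 1*(-11) = 6 + 11 = 17)
L = 289 (L = 17² = 289)
D = -17 (D = (2 - 1*(-5)) - 12*2 = (2 + 5) - 24 = 7 - 24 = -17)
1/(L + D) = 1/(289 - 17) = 1/272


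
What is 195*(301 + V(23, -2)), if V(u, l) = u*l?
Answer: 49725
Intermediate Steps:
V(u, l) = l*u
195*(301 + V(23, -2)) = 195*(301 - 2*23) = 195*(301 - 46) = 195*255 = 49725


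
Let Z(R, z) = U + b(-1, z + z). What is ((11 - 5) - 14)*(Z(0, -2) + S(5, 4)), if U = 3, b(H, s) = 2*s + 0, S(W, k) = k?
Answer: 8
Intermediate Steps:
b(H, s) = 2*s
Z(R, z) = 3 + 4*z (Z(R, z) = 3 + 2*(z + z) = 3 + 2*(2*z) = 3 + 4*z)
((11 - 5) - 14)*(Z(0, -2) + S(5, 4)) = ((11 - 5) - 14)*((3 + 4*(-2)) + 4) = (6 - 14)*((3 - 8) + 4) = -8*(-5 + 4) = -8*(-1) = 8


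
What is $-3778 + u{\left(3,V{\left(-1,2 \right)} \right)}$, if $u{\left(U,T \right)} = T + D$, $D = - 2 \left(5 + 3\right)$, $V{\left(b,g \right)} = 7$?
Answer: $-3787$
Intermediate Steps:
$D = -16$ ($D = \left(-2\right) 8 = -16$)
$u{\left(U,T \right)} = -16 + T$ ($u{\left(U,T \right)} = T - 16 = -16 + T$)
$-3778 + u{\left(3,V{\left(-1,2 \right)} \right)} = -3778 + \left(-16 + 7\right) = -3778 - 9 = -3787$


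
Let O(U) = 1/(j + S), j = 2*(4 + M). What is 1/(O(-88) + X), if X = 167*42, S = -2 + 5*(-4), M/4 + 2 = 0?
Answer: 30/210419 ≈ 0.00014257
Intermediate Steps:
M = -8 (M = -8 + 4*0 = -8 + 0 = -8)
S = -22 (S = -2 - 20 = -22)
j = -8 (j = 2*(4 - 8) = 2*(-4) = -8)
X = 7014
O(U) = -1/30 (O(U) = 1/(-8 - 22) = 1/(-30) = -1/30)
1/(O(-88) + X) = 1/(-1/30 + 7014) = 1/(210419/30) = 30/210419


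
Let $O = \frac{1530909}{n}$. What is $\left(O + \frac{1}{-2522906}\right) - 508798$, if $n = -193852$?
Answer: $- \frac{124420945222686591}{244535186956} \approx -5.0881 \cdot 10^{5}$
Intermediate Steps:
$O = - \frac{1530909}{193852}$ ($O = \frac{1530909}{-193852} = 1530909 \left(- \frac{1}{193852}\right) = - \frac{1530909}{193852} \approx -7.8973$)
$\left(O + \frac{1}{-2522906}\right) - 508798 = \left(- \frac{1530909}{193852} + \frac{1}{-2522906}\right) - 508798 = \left(- \frac{1530909}{193852} - \frac{1}{2522906}\right) - 508798 = - \frac{1931169847703}{244535186956} - 508798 = - \frac{124420945222686591}{244535186956}$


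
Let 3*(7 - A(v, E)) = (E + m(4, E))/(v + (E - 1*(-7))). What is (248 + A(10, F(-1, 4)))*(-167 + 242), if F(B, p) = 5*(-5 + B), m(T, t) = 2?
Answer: 247925/13 ≈ 19071.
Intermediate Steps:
F(B, p) = -25 + 5*B
A(v, E) = 7 - (2 + E)/(3*(7 + E + v)) (A(v, E) = 7 - (E + 2)/(3*(v + (E - 1*(-7)))) = 7 - (2 + E)/(3*(v + (E + 7))) = 7 - (2 + E)/(3*(v + (7 + E))) = 7 - (2 + E)/(3*(7 + E + v)))
(248 + A(10, F(-1, 4)))*(-167 + 242) = (248 + (145 + 20*(-25 + 5*(-1)) + 21*10)/(3*(7 + (-25 + 5*(-1)) + 10)))*(-167 + 242) = (248 + (145 + 20*(-25 - 5) + 210)/(3*(7 + (-25 - 5) + 10)))*75 = (248 + (145 + 20*(-30) + 210)/(3*(7 - 30 + 10)))*75 = (248 + (⅓)*(145 - 600 + 210)/(-13))*75 = (248 + (⅓)*(-1/13)*(-245))*75 = (248 + 245/39)*75 = (9917/39)*75 = 247925/13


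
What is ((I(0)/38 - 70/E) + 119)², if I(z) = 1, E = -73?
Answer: 110781799921/7695076 ≈ 14396.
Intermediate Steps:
((I(0)/38 - 70/E) + 119)² = ((1/38 - 70/(-73)) + 119)² = ((1*(1/38) - 70*(-1/73)) + 119)² = ((1/38 + 70/73) + 119)² = (2733/2774 + 119)² = (332839/2774)² = 110781799921/7695076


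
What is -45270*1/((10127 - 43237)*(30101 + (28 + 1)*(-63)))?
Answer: 4527/93615214 ≈ 4.8358e-5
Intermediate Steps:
-45270*1/((10127 - 43237)*(30101 + (28 + 1)*(-63))) = -45270*(-1/(33110*(30101 + 29*(-63)))) = -45270*(-1/(33110*(30101 - 1827))) = -45270/((-33110*28274)) = -45270/(-936152140) = -45270*(-1/936152140) = 4527/93615214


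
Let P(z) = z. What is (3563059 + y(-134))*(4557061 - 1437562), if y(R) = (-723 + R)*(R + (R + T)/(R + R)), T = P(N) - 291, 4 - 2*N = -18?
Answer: 1536854869819701/134 ≈ 1.1469e+13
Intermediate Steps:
N = 11 (N = 2 - ½*(-18) = 2 + 9 = 11)
T = -280 (T = 11 - 291 = -280)
y(R) = (-723 + R)*(R + (-280 + R)/(2*R)) (y(R) = (-723 + R)*(R + (R - 280)/(R + R)) = (-723 + R)*(R + (-280 + R)/((2*R))) = (-723 + R)*(R + (-280 + R)*(1/(2*R))) = (-723 + R)*(R + (-280 + R)/(2*R)))
(3563059 + y(-134))*(4557061 - 1437562) = (3563059 + (-1003/2 + (-134)² + 101220/(-134) - 1445/2*(-134)))*(4557061 - 1437562) = (3563059 + (-1003/2 + 17956 + 101220*(-1/134) + 96815))*3119499 = (3563059 + (-1003/2 + 17956 - 50610/67 + 96815))*3119499 = (3563059 + 15210893/134)*3119499 = (492660799/134)*3119499 = 1536854869819701/134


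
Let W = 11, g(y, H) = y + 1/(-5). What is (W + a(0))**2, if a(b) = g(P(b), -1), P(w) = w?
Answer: 2916/25 ≈ 116.64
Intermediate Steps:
g(y, H) = -1/5 + y (g(y, H) = y - 1/5 = -1/5 + y)
a(b) = -1/5 + b
(W + a(0))**2 = (11 + (-1/5 + 0))**2 = (11 - 1/5)**2 = (54/5)**2 = 2916/25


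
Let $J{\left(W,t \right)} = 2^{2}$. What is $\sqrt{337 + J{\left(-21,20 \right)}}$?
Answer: $\sqrt{341} \approx 18.466$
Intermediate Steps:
$J{\left(W,t \right)} = 4$
$\sqrt{337 + J{\left(-21,20 \right)}} = \sqrt{337 + 4} = \sqrt{341}$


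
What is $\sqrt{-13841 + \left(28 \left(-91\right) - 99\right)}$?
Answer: $6 i \sqrt{458} \approx 128.41 i$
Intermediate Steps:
$\sqrt{-13841 + \left(28 \left(-91\right) - 99\right)} = \sqrt{-13841 - 2647} = \sqrt{-16488} = 6 i \sqrt{458}$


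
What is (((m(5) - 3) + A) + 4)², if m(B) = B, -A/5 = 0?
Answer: 36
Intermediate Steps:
A = 0 (A = -5*0 = 0)
(((m(5) - 3) + A) + 4)² = (((5 - 3) + 0) + 4)² = ((2 + 0) + 4)² = (2 + 4)² = 6² = 36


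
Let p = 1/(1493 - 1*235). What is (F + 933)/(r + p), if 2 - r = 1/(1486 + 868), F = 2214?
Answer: 2329827951/1480940 ≈ 1573.2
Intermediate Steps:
r = 4707/2354 (r = 2 - 1/(1486 + 868) = 2 - 1/2354 = 4707/2354 ≈ 1.9996)
p = 1/1258 (p = 1/(1493 - 235) = 1/1258 ≈ 0.00079491)
(F + 933)/(r + p) = (2214 + 933)/(4707/2354 + 1/1258) = 3147/(1480940/740333) = 3147*(740333/1480940) = 2329827951/1480940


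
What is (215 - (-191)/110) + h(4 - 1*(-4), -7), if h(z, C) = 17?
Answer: 25711/110 ≈ 233.74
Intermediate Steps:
(215 - (-191)/110) + h(4 - 1*(-4), -7) = (215 - (-191)/110) + 17 = (215 - 1*(-191/110)) + 17 = (215 + 191/110) + 17 = 23841/110 + 17 = 25711/110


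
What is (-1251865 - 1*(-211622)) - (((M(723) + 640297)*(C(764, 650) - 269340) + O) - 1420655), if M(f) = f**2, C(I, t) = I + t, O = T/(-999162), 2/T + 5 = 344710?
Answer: 53660944208790046299241/172208068605 ≈ 3.1161e+11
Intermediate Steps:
T = 2/344705 (T = 2/(-5 + 344710) = 2/344705 ≈ 5.8021e-6)
O = -1/172208068605 (O = (2/344705)/(-999162) = (2/344705)*(-1/999162) = -1/172208068605 ≈ -5.8069e-12)
(-1251865 - 1*(-211622)) - (((M(723) + 640297)*(C(764, 650) - 269340) + O) - 1420655) = (-1251865 - 1*(-211622)) - (((723**2 + 640297)*((764 + 650) - 269340) - 1/172208068605) - 1420655) = (-1251865 + 211622) - (((522729 + 640297)*(1414 - 269340) - 1/172208068605) - 1420655) = -1040243 - ((1163026*(-267926) - 1/172208068605) - 1420655) = -1040243 - ((-311604904076 - 1/172208068605) - 1420655) = -1040243 - (-53660878698774252133981/172208068605 - 1420655) = -1040243 - 1*(-53661123347027956170256/172208068605) = -1040243 + 53661123347027956170256/172208068605 = 53660944208790046299241/172208068605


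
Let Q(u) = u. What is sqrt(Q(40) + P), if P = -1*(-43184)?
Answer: 2*sqrt(10806) ≈ 207.90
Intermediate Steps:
P = 43184
sqrt(Q(40) + P) = sqrt(40 + 43184) = sqrt(43224) = 2*sqrt(10806)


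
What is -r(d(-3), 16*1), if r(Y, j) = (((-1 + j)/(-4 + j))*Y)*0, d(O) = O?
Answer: 0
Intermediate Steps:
r(Y, j) = 0 (r(Y, j) = (((-1 + j)/(-4 + j))*Y)*0 = (Y*(-1 + j)/(-4 + j))*0 = 0)
-r(d(-3), 16*1) = -1*0 = 0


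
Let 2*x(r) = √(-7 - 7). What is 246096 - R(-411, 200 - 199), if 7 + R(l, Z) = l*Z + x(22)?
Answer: 246514 - I*√14/2 ≈ 2.4651e+5 - 1.8708*I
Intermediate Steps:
x(r) = I*√14/2 (x(r) = √(-7 - 7)/2 = √(-14)/2 = (I*√14)/2 = I*√14/2)
R(l, Z) = -7 + Z*l + I*√14/2 (R(l, Z) = -7 + (l*Z + I*√14/2) = -7 + (Z*l + I*√14/2) = -7 + Z*l + I*√14/2)
246096 - R(-411, 200 - 199) = 246096 - (-7 + (200 - 199)*(-411) + I*√14/2) = 246096 - (-7 + 1*(-411) + I*√14/2) = 246096 - (-7 - 411 + I*√14/2) = 246096 - (-418 + I*√14/2) = 246096 + (418 - I*√14/2) = 246514 - I*√14/2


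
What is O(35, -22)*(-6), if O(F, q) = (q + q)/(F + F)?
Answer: 132/35 ≈ 3.7714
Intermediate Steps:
O(F, q) = q/F (O(F, q) = (2*q)/((2*F)) = (2*q)*(1/(2*F)) = q/F)
O(35, -22)*(-6) = -22/35*(-6) = 132/35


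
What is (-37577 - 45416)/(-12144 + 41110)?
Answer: -82993/28966 ≈ -2.8652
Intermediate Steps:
(-37577 - 45416)/(-12144 + 41110) = -82993/28966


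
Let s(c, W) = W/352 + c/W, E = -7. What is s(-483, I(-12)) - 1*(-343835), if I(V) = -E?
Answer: 121005639/352 ≈ 3.4377e+5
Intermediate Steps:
I(V) = 7 (I(V) = -1*(-7) = 7)
s(c, W) = W/352 + c/W (s(c, W) = W*(1/352) + c/W = W/352 + c/W)
s(-483, I(-12)) - 1*(-343835) = ((1/352)*7 - 483/7) - 1*(-343835) = (7/352 - 483*⅐) + 343835 = (7/352 - 69) + 343835 = -24281/352 + 343835 = 121005639/352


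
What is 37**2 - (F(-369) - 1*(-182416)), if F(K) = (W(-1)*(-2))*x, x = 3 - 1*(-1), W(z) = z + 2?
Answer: -181039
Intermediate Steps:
W(z) = 2 + z
x = 4 (x = 3 + 1 = 4)
F(K) = -8 (F(K) = ((2 - 1)*(-2))*4 = (1*(-2))*4 = -2*4 = -8)
37**2 - (F(-369) - 1*(-182416)) = 37**2 - (-8 - 1*(-182416)) = 1369 - (-8 + 182416) = 1369 - 1*182408 = 1369 - 182408 = -181039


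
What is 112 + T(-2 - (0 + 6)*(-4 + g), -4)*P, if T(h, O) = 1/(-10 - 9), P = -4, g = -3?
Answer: 2132/19 ≈ 112.21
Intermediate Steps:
T(h, O) = -1/19 (T(h, O) = 1/(-19) = -1/19)
112 + T(-2 - (0 + 6)*(-4 + g), -4)*P = 112 - 1/19*(-4) = 112 + 4/19 = 2132/19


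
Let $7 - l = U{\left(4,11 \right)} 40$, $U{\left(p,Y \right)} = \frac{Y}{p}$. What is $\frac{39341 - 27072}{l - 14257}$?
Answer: $- \frac{12269}{14360} \approx -0.85439$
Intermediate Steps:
$l = -103$ ($l = 7 - \frac{11}{4} \cdot 40 = 7 - 110 = -103$)
$\frac{39341 - 27072}{l - 14257} = \frac{39341 - 27072}{-103 - 14257} = \frac{12269}{-14360} = 12269 \left(- \frac{1}{14360}\right) = - \frac{12269}{14360}$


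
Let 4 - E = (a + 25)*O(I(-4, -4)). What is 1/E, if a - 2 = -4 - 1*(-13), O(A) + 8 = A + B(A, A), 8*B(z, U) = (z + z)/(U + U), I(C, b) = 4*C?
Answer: 2/1727 ≈ 0.0011581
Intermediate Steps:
B(z, U) = z/(8*U) (B(z, U) = ((z + z)/(U + U))/8 = ((2*z)/((2*U)))/8 = ((2*z)*(1/(2*U)))/8 = (z/U)/8 = z/(8*U))
O(A) = -63/8 + A (O(A) = -8 + (A + A/(8*A)) = -8 + (A + 1/8) = -8 + (1/8 + A) = -63/8 + A)
a = 11 (a = 2 + (-4 - 1*(-13)) = 2 + (-4 + 13) = 2 + 9 = 11)
E = 1727/2 (E = 4 - (11 + 25)*(-63/8 + 4*(-4)) = 4 - 36*(-63/8 - 16) = 4 - 36*(-191)/8 = 4 - 1*(-1719/2) = 4 + 1719/2 = 1727/2 ≈ 863.50)
1/E = 1/(1727/2) = 2/1727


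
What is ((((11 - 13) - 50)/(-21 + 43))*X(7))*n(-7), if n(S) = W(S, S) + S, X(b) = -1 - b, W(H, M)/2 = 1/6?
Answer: -4160/33 ≈ -126.06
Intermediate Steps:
W(H, M) = 1/3 (W(H, M) = 2/6 = 2*(1/6) = 1/3)
n(S) = 1/3 + S
((((11 - 13) - 50)/(-21 + 43))*X(7))*n(-7) = ((((11 - 13) - 50)/(-21 + 43))*(-1 - 1*7))*(1/3 - 7) = (((-2 - 50)/22)*(-1 - 7))*(-20/3) = (-52*1/22*(-8))*(-20/3) = -26/11*(-8)*(-20/3) = (208/11)*(-20/3) = -4160/33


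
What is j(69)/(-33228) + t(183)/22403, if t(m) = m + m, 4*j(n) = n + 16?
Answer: 46741537/2977627536 ≈ 0.015698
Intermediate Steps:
j(n) = 4 + n/4 (j(n) = (n + 16)/4 = (16 + n)/4 = 4 + n/4)
t(m) = 2*m
j(69)/(-33228) + t(183)/22403 = (4 + (1/4)*69)/(-33228) + (2*183)/22403 = (4 + 69/4)*(-1/33228) + 366*(1/22403) = (85/4)*(-1/33228) + 366/22403 = -85/132912 + 366/22403 = 46741537/2977627536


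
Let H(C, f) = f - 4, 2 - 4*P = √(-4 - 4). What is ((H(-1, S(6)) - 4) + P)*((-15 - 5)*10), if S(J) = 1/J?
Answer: 4400/3 + 100*I*√2 ≈ 1466.7 + 141.42*I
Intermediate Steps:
P = ½ - I*√2/2 (P = ½ - √(-4 - 4)/4 = ½ - I*√2/2 ≈ 0.5 - 0.70711*I)
H(C, f) = -4 + f
((H(-1, S(6)) - 4) + P)*((-15 - 5)*10) = (((-4 + 1/6) - 4) + (½ - I*√2/2))*((-15 - 5)*10) = (((-4 + ⅙) - 4) + (½ - I*√2/2))*(-20*10) = ((-23/6 - 4) + (½ - I*√2/2))*(-200) = (-47/6 + (½ - I*√2/2))*(-200) = (-22/3 - I*√2/2)*(-200) = 4400/3 + 100*I*√2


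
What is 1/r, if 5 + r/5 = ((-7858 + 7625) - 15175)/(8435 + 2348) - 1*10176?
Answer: -10783/548985655 ≈ -1.9642e-5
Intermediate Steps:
r = -548985655/10783 (r = -25 + 5*(((-7858 + 7625) - 15175)/(8435 + 2348) - 1*10176) = -25 + 5*((-233 - 15175)/10783 - 10176) = -25 + 5*(-15408*1/10783 - 10176) = -25 + 5*(-15408/10783 - 10176) = -25 + 5*(-109743216/10783) = -25 - 548716080/10783 = -548985655/10783 ≈ -50912.)
1/r = 1/(-548985655/10783) = -10783/548985655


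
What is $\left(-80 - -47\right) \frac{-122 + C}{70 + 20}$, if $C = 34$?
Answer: $\frac{484}{15} \approx 32.267$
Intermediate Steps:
$\left(-80 - -47\right) \frac{-122 + C}{70 + 20} = \left(-80 - -47\right) \frac{-122 + 34}{70 + 20} = \left(-80 + 47\right) \left(- \frac{88}{90}\right) = - 33 \left(\left(-88\right) \frac{1}{90}\right) = \left(-33\right) \left(- \frac{44}{45}\right) = \frac{484}{15}$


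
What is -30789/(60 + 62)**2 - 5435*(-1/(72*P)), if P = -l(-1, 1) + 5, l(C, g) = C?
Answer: 16898423/1607472 ≈ 10.512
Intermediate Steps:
P = 6 (P = -1*(-1) + 5 = 1 + 5 = 6)
-30789/(60 + 62)**2 - 5435*(-1/(72*P)) = -30789/(60 + 62)**2 - 5435/(-18*6*4) = -30789/(122**2) - 5435/((-108*4)) = -30789/14884 - 5435/(-432) = -30789*1/14884 - 5435*(-1/432) = -30789/14884 + 5435/432 = 16898423/1607472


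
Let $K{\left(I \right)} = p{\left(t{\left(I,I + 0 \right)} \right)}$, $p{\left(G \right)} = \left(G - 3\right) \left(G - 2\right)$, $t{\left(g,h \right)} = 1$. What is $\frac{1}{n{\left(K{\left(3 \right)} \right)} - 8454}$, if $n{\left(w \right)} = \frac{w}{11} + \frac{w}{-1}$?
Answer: $- \frac{11}{93014} \approx -0.00011826$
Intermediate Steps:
$p{\left(G \right)} = \left(-3 + G\right) \left(-2 + G\right)$
$K{\left(I \right)} = 2$ ($K{\left(I \right)} = 6 + 1^{2} - 5 = 6 + 1 - 5 = 2$)
$n{\left(w \right)} = - \frac{10 w}{11}$ ($n{\left(w \right)} = w \frac{1}{11} + w \left(-1\right) = \frac{w}{11} - w = - \frac{10 w}{11}$)
$\frac{1}{n{\left(K{\left(3 \right)} \right)} - 8454} = \frac{1}{\left(- \frac{10}{11}\right) 2 - 8454} = \frac{1}{- \frac{20}{11} - 8454} = \frac{1}{- \frac{93014}{11}} = - \frac{11}{93014}$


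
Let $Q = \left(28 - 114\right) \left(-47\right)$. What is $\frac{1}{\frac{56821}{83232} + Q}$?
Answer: $\frac{83232}{336480565} \approx 0.00024736$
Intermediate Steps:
$Q = 4042$ ($Q = \left(-86\right) \left(-47\right) = 4042$)
$\frac{1}{\frac{56821}{83232} + Q} = \frac{1}{\frac{56821}{83232} + 4042} = \frac{1}{\frac{336480565}{83232}} = \frac{83232}{336480565}$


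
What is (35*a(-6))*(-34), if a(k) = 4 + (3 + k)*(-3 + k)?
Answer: -36890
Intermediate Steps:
a(k) = 4 + (-3 + k)*(3 + k)
(35*a(-6))*(-34) = (35*(-5 + (-6)²))*(-34) = (35*(-5 + 36))*(-34) = (35*31)*(-34) = 1085*(-34) = -36890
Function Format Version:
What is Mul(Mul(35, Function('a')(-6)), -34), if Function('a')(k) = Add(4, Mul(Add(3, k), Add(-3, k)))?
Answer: -36890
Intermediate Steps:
Function('a')(k) = Add(4, Mul(Add(-3, k), Add(3, k)))
Mul(Mul(35, Function('a')(-6)), -34) = Mul(Mul(35, Add(-5, Pow(-6, 2))), -34) = Mul(Mul(35, Add(-5, 36)), -34) = Mul(Mul(35, 31), -34) = Mul(1085, -34) = -36890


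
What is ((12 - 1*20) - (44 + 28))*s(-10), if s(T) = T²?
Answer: -8000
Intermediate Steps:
((12 - 1*20) - (44 + 28))*s(-10) = ((12 - 1*20) - (44 + 28))*(-10)² = ((12 - 20) - 1*72)*100 = (-8 - 72)*100 = -80*100 = -8000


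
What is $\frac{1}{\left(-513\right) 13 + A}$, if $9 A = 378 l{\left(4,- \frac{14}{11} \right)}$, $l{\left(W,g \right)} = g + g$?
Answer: $- \frac{11}{74535} \approx -0.00014758$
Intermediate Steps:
$l{\left(W,g \right)} = 2 g$
$A = - \frac{1176}{11}$ ($A = \frac{378 \cdot 2 \left(- \frac{14}{11}\right)}{9} = \frac{378 \left(- \frac{28}{11}\right)}{9} = \frac{1}{9} \left(- \frac{10584}{11}\right) = - \frac{1176}{11} \approx -106.91$)
$\frac{1}{\left(-513\right) 13 + A} = \frac{1}{\left(-513\right) 13 - \frac{1176}{11}} = \frac{1}{-6669 - \frac{1176}{11}} = \frac{1}{- \frac{74535}{11}} = - \frac{11}{74535}$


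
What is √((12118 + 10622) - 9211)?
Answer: √13529 ≈ 116.31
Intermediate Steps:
√((12118 + 10622) - 9211) = √(22740 - 9211) = √13529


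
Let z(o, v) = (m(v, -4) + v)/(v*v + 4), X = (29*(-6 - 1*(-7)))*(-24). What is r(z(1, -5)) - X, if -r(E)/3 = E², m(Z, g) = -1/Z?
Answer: 14631672/21025 ≈ 695.92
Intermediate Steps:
X = -696 (X = (29*(-6 + 7))*(-24) = (29*1)*(-24) = 29*(-24) = -696)
z(o, v) = (v - 1/v)/(4 + v²) (z(o, v) = (-1/v + v)/(v*v + 4) = (v - 1/v)/(v² + 4) = (v - 1/v)/(4 + v²))
r(E) = -3*E²
r(z(1, -5)) - X = -3*(-1 + (-5)²)²/(25*(4 + (-5)²)²) - 1*(-696) = -3*(-1 + 25)²/(25*(4 + 25)²) + 696 = -3*(-⅕*24/29)² + 696 = -3*(-⅕*1/29*24)² + 696 = -3*(-24/145)² + 696 = -3*576/21025 + 696 = -1728/21025 + 696 = 14631672/21025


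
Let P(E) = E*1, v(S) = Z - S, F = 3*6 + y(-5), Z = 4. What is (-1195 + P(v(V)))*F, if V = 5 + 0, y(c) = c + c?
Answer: -9568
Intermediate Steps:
y(c) = 2*c
F = 8 (F = 3*6 + 2*(-5) = 18 - 10 = 8)
V = 5
v(S) = 4 - S
P(E) = E
(-1195 + P(v(V)))*F = (-1195 + (4 - 1*5))*8 = (-1195 + (4 - 5))*8 = (-1195 - 1)*8 = -1196*8 = -9568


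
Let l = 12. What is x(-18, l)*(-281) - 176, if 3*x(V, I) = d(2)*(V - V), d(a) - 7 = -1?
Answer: -176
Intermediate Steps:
d(a) = 6 (d(a) = 7 - 1 = 6)
x(V, I) = 0 (x(V, I) = (6*(V - V))/3 = (6*0)/3 = (1/3)*0 = 0)
x(-18, l)*(-281) - 176 = 0*(-281) - 176 = 0 - 176 = -176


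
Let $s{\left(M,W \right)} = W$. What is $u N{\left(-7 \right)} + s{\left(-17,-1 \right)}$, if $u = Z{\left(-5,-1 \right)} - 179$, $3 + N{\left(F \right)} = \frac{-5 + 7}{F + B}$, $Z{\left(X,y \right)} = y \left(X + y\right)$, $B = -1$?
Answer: $\frac{2245}{4} \approx 561.25$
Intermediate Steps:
$N{\left(F \right)} = -3 + \frac{2}{-1 + F}$ ($N{\left(F \right)} = -3 + \frac{-5 + 7}{F - 1} = -3 + \frac{2}{-1 + F}$)
$u = -173$ ($u = - (-5 - 1) - 179 = \left(-1\right) \left(-6\right) - 179 = 6 - 179 = -173$)
$u N{\left(-7 \right)} + s{\left(-17,-1 \right)} = - 173 \frac{5 - -21}{-1 - 7} - 1 = - 173 \frac{5 + 21}{-8} - 1 = - 173 \left(\left(- \frac{1}{8}\right) 26\right) - 1 = \left(-173\right) \left(- \frac{13}{4}\right) - 1 = \frac{2249}{4} - 1 = \frac{2245}{4}$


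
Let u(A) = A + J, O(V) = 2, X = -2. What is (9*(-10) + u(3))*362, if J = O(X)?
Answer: -30770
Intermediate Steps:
J = 2
u(A) = 2 + A (u(A) = A + 2 = 2 + A)
(9*(-10) + u(3))*362 = (9*(-10) + (2 + 3))*362 = (-90 + 5)*362 = -85*362 = -30770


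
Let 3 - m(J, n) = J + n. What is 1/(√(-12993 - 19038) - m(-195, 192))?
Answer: -2/10689 - I*√3559/10689 ≈ -0.00018711 - 0.0055812*I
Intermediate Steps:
m(J, n) = 3 - J - n (m(J, n) = 3 - (J + n) = 3 + (-J - n) = 3 - J - n)
1/(√(-12993 - 19038) - m(-195, 192)) = 1/(√(-12993 - 19038) - (3 - 1*(-195) - 1*192)) = 1/(√(-32031) - (3 + 195 - 192)) = 1/(3*I*√3559 - 1*6) = 1/(3*I*√3559 - 6) = 1/(-6 + 3*I*√3559)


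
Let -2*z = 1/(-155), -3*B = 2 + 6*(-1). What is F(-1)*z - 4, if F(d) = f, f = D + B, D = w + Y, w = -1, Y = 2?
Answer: -3713/930 ≈ -3.9925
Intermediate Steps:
D = 1 (D = -1 + 2 = 1)
B = 4/3 (B = -(2 + 6*(-1))/3 = -(2 - 6)/3 = -⅓*(-4) = 4/3 ≈ 1.3333)
z = 1/310 (z = -½/(-155) = -½*(-1/155) = 1/310 ≈ 0.0032258)
f = 7/3 (f = 1 + 4/3 = 7/3 ≈ 2.3333)
F(d) = 7/3
F(-1)*z - 4 = (7/3)*(1/310) - 4 = 7/930 - 4 = -3713/930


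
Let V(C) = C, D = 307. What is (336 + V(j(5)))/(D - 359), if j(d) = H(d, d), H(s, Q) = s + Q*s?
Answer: -183/26 ≈ -7.0385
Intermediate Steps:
j(d) = d*(1 + d)
(336 + V(j(5)))/(D - 359) = (336 + 5*(1 + 5))/(307 - 359) = (336 + 5*6)/(-52) = (336 + 30)*(-1/52) = 366*(-1/52) = -183/26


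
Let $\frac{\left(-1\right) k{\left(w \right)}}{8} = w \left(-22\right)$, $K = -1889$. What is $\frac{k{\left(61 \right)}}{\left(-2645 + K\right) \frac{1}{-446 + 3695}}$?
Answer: $- \frac{17440632}{2267} \approx -7693.3$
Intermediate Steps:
$k{\left(w \right)} = 176 w$ ($k{\left(w \right)} = - 8 w \left(-22\right) = - 8 \left(- 22 w\right) = 176 w$)
$\frac{k{\left(61 \right)}}{\left(-2645 + K\right) \frac{1}{-446 + 3695}} = \frac{176 \cdot 61}{\left(-2645 - 1889\right) \frac{1}{-446 + 3695}} = \frac{10736}{\left(-4534\right) \frac{1}{3249}} = \frac{10736}{- \frac{4534}{3249}} = 10736 \left(- \frac{3249}{4534}\right) = - \frac{17440632}{2267}$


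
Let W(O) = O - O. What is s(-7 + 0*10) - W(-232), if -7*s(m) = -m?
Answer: -1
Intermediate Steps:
s(m) = m/7 (s(m) = -(-1)*m/7 = m/7)
W(O) = 0
s(-7 + 0*10) - W(-232) = (-7 + 0*10)/7 - 1*0 = (-7 + 0)/7 + 0 = (1/7)*(-7) + 0 = -1 + 0 = -1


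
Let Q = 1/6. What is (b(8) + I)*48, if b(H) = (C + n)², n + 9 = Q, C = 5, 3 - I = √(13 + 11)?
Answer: 2548/3 - 96*√6 ≈ 614.18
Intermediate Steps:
I = 3 - 2*√6 (I = 3 - √(13 + 11) = 3 - √24 = 3 - 2*√6 ≈ -1.8990)
Q = ⅙ ≈ 0.16667
n = -53/6 (n = -9 + ⅙ = -53/6 ≈ -8.8333)
b(H) = 529/36 (b(H) = (5 - 53/6)² = (-23/6)² = 529/36)
(b(8) + I)*48 = (529/36 + (3 - 2*√6))*48 = (637/36 - 2*√6)*48 = 2548/3 - 96*√6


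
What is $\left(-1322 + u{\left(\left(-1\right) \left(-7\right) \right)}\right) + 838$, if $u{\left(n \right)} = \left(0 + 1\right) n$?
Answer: $-477$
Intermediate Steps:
$u{\left(n \right)} = n$ ($u{\left(n \right)} = 1 n = n$)
$\left(-1322 + u{\left(\left(-1\right) \left(-7\right) \right)}\right) + 838 = \left(-1322 - -7\right) + 838 = \left(-1322 + 7\right) + 838 = -1315 + 838 = -477$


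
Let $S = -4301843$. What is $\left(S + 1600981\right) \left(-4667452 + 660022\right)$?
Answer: $10823515404660$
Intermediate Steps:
$\left(S + 1600981\right) \left(-4667452 + 660022\right) = \left(-4301843 + 1600981\right) \left(-4667452 + 660022\right) = \left(-2700862\right) \left(-4007430\right) = 10823515404660$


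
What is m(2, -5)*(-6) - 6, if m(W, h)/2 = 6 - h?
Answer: -138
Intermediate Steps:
m(W, h) = 12 - 2*h (m(W, h) = 2*(6 - h) = 12 - 2*h)
m(2, -5)*(-6) - 6 = (12 - 2*(-5))*(-6) - 6 = (12 + 10)*(-6) - 6 = 22*(-6) - 6 = -132 - 6 = -138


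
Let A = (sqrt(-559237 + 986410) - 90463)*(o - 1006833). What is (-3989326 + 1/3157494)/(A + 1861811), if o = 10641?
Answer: -1135180884859679724947401/25642825720153079136158891238 - 2091384383634227376*sqrt(427173)/4273804286692179856026481873 ≈ -4.4589e-5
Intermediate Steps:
A = 90118516896 - 996192*sqrt(427173) (A = (sqrt(-559237 + 986410) - 90463)*(10641 - 1006833) = (sqrt(427173) - 90463)*(-996192) = (-90463 + sqrt(427173))*(-996192) = 90118516896 - 996192*sqrt(427173) ≈ 8.9467e+10)
(-3989326 + 1/3157494)/(A + 1861811) = (-3989326 + 1/3157494)/((90118516896 - 996192*sqrt(427173)) + 1861811) = (-3989326 + 1/3157494)/(90120378707 - 996192*sqrt(427173)) = -12596272909043/(3157494*(90120378707 - 996192*sqrt(427173)))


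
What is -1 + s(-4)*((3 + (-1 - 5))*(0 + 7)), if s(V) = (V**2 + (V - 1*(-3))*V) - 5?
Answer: -316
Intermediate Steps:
s(V) = -5 + V**2 + V*(3 + V) (s(V) = (V**2 + (V + 3)*V) - 5 = (V**2 + (3 + V)*V) - 5 = (V**2 + V*(3 + V)) - 5 = -5 + V**2 + V*(3 + V))
-1 + s(-4)*((3 + (-1 - 5))*(0 + 7)) = -1 + (-5 + 2*(-4)**2 + 3*(-4))*((3 + (-1 - 5))*(0 + 7)) = -1 + (-5 + 2*16 - 12)*((3 - 6)*7) = -1 + (-5 + 32 - 12)*(-3*7) = -1 + 15*(-21) = -1 - 315 = -316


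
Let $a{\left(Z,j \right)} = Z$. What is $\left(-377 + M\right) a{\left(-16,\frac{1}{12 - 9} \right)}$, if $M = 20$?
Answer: $5712$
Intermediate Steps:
$\left(-377 + M\right) a{\left(-16,\frac{1}{12 - 9} \right)} = \left(-377 + 20\right) \left(-16\right) = \left(-357\right) \left(-16\right) = 5712$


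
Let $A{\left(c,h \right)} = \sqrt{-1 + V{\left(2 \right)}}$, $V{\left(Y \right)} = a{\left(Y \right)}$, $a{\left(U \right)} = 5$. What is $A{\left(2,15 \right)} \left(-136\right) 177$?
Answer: $-48144$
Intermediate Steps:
$V{\left(Y \right)} = 5$
$A{\left(c,h \right)} = 2$ ($A{\left(c,h \right)} = \sqrt{-1 + 5} = \sqrt{4} = 2$)
$A{\left(2,15 \right)} \left(-136\right) 177 = 2 \left(-136\right) 177 = \left(-272\right) 177 = -48144$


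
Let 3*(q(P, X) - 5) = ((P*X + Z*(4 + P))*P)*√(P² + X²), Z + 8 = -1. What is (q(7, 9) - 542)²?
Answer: 1205649 + 90216*√130 ≈ 2.2343e+6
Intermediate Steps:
Z = -9 (Z = -8 - 1 = -9)
q(P, X) = 5 + P*√(P² + X²)*(-36 - 9*P + P*X)/3 (q(P, X) = 5 + (((P*X - 9*(4 + P))*P)*√(P² + X²))/3 = 5 + (((P*X + (-36 - 9*P))*P)*√(P² + X²))/3 = 5 + (((-36 - 9*P + P*X)*P)*√(P² + X²))/3 = 5 + ((P*(-36 - 9*P + P*X))*√(P² + X²))/3 = 5 + (P*√(P² + X²)*(-36 - 9*P + P*X))/3 = 5 + P*√(P² + X²)*(-36 - 9*P + P*X)/3)
(q(7, 9) - 542)² = ((5 - 12*7*√(7² + 9²) - 3*7²*√(7² + 9²) + (⅓)*9*7²*√(7² + 9²)) - 542)² = ((5 - 12*7*√(49 + 81) - 3*49*√(49 + 81) + (⅓)*9*49*√(49 + 81)) - 542)² = ((5 - 12*7*√130 - 3*49*√130 + (⅓)*9*49*√130) - 542)² = ((5 - 84*√130 - 147*√130 + 147*√130) - 542)² = ((5 - 84*√130) - 542)² = (-537 - 84*√130)²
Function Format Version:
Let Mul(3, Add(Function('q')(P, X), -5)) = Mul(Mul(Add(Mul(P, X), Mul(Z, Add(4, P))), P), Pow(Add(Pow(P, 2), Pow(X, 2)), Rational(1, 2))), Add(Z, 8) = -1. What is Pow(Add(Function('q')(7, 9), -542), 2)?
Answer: Add(1205649, Mul(90216, Pow(130, Rational(1, 2)))) ≈ 2.2343e+6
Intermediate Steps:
Z = -9 (Z = Add(-8, -1) = -9)
Function('q')(P, X) = Add(5, Mul(Rational(1, 3), P, Pow(Add(Pow(P, 2), Pow(X, 2)), Rational(1, 2)), Add(-36, Mul(-9, P), Mul(P, X)))) (Function('q')(P, X) = Add(5, Mul(Rational(1, 3), Mul(Mul(Add(Mul(P, X), Mul(-9, Add(4, P))), P), Pow(Add(Pow(P, 2), Pow(X, 2)), Rational(1, 2))))) = Add(5, Mul(Rational(1, 3), Mul(Mul(Add(Mul(P, X), Add(-36, Mul(-9, P))), P), Pow(Add(Pow(P, 2), Pow(X, 2)), Rational(1, 2))))) = Add(5, Mul(Rational(1, 3), Mul(Mul(Add(-36, Mul(-9, P), Mul(P, X)), P), Pow(Add(Pow(P, 2), Pow(X, 2)), Rational(1, 2))))) = Add(5, Mul(Rational(1, 3), Mul(Mul(P, Add(-36, Mul(-9, P), Mul(P, X))), Pow(Add(Pow(P, 2), Pow(X, 2)), Rational(1, 2))))) = Add(5, Mul(Rational(1, 3), Mul(P, Pow(Add(Pow(P, 2), Pow(X, 2)), Rational(1, 2)), Add(-36, Mul(-9, P), Mul(P, X))))) = Add(5, Mul(Rational(1, 3), P, Pow(Add(Pow(P, 2), Pow(X, 2)), Rational(1, 2)), Add(-36, Mul(-9, P), Mul(P, X)))))
Pow(Add(Function('q')(7, 9), -542), 2) = Pow(Add(Add(5, Mul(-12, 7, Pow(Add(Pow(7, 2), Pow(9, 2)), Rational(1, 2))), Mul(-3, Pow(7, 2), Pow(Add(Pow(7, 2), Pow(9, 2)), Rational(1, 2))), Mul(Rational(1, 3), 9, Pow(7, 2), Pow(Add(Pow(7, 2), Pow(9, 2)), Rational(1, 2)))), -542), 2) = Pow(Add(Add(5, Mul(-12, 7, Pow(Add(49, 81), Rational(1, 2))), Mul(-3, 49, Pow(Add(49, 81), Rational(1, 2))), Mul(Rational(1, 3), 9, 49, Pow(Add(49, 81), Rational(1, 2)))), -542), 2) = Pow(Add(Add(5, Mul(-12, 7, Pow(130, Rational(1, 2))), Mul(-3, 49, Pow(130, Rational(1, 2))), Mul(Rational(1, 3), 9, 49, Pow(130, Rational(1, 2)))), -542), 2) = Pow(Add(Add(5, Mul(-84, Pow(130, Rational(1, 2))), Mul(-147, Pow(130, Rational(1, 2))), Mul(147, Pow(130, Rational(1, 2)))), -542), 2) = Pow(Add(Add(5, Mul(-84, Pow(130, Rational(1, 2)))), -542), 2) = Pow(Add(-537, Mul(-84, Pow(130, Rational(1, 2)))), 2)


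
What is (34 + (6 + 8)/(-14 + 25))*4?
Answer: 1552/11 ≈ 141.09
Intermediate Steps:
(34 + (6 + 8)/(-14 + 25))*4 = (34 + 14/11)*4 = (388/11)*4 = 1552/11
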